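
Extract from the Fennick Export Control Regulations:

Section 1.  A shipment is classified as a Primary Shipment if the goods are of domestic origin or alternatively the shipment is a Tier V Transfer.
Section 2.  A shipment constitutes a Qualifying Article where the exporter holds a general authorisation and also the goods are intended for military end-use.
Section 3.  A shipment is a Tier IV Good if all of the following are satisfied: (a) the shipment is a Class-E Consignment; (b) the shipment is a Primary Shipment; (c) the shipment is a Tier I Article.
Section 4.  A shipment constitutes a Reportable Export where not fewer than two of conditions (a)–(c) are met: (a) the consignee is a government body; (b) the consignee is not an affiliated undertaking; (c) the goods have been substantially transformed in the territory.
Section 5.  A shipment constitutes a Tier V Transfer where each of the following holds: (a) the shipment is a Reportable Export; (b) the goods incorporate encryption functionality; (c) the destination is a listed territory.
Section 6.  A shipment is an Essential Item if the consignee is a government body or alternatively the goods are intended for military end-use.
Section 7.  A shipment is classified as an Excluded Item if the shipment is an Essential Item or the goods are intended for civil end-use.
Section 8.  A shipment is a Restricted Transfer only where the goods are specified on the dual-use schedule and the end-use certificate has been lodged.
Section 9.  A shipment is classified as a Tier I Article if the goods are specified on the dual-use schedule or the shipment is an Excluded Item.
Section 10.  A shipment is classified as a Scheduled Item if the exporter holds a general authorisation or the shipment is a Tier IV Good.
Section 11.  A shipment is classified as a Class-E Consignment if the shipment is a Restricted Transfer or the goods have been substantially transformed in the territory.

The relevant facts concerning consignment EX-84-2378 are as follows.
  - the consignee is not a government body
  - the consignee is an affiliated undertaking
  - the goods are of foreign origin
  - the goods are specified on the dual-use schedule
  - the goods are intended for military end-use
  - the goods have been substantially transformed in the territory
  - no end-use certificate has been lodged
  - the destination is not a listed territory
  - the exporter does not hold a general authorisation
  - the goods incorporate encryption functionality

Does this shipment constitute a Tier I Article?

Yes

section 6 — Essential Item: [the consignee is a government body? no] OR [the goods are intended for military end-use? yes] → satisfied.
section 7 — Excluded Item: [Essential Item (section 6)? yes] OR [the goods are intended for civil end-use? no] → satisfied.
section 9 — Tier I Article: [the goods are specified on the dual-use schedule? yes] OR [Excluded Item (section 7)? yes] → satisfied.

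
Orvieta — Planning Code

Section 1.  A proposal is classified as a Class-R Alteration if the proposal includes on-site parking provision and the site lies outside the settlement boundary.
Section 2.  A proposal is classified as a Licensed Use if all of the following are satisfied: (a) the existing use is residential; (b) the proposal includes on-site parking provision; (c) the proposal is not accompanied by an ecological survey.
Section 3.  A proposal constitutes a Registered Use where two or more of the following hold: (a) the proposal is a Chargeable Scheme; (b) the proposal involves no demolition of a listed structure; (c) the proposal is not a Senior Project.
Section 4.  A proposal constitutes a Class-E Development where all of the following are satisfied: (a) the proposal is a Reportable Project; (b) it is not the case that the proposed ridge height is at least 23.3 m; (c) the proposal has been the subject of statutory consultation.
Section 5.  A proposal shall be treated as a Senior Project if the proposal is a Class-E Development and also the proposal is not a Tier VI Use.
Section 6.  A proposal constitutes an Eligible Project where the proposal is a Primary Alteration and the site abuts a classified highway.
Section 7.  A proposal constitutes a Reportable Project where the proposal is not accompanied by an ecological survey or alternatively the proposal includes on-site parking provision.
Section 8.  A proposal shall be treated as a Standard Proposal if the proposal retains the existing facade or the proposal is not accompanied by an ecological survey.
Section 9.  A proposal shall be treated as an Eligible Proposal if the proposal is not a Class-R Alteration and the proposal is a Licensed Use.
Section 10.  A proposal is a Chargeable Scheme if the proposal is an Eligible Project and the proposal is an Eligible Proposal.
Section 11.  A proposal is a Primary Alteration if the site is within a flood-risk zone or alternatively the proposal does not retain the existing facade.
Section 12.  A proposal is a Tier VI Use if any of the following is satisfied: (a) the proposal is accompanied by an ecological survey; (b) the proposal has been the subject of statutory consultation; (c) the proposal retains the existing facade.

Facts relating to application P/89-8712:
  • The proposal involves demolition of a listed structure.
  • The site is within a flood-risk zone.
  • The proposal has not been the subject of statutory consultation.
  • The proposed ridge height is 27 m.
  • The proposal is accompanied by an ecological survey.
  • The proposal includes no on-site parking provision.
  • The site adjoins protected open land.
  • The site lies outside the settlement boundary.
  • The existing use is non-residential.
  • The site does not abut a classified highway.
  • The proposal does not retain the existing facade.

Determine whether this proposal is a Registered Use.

section 11 — Primary Alteration: [the site is within a flood-risk zone? yes] OR [the proposal does not retain the existing facade? yes] → satisfied.
section 6 — Eligible Project: [Primary Alteration (section 11)? yes] AND [the site abuts a classified highway? no] → not satisfied.
section 1 — Class-R Alteration: [the proposal includes on-site parking provision? no] AND [the site lies outside the settlement boundary? yes] → not satisfied.
section 2 — Licensed Use: [the existing use is residential? no] AND [the proposal includes on-site parking provision? no] AND [the proposal is not accompanied by an ecological survey? no] → not satisfied.
section 9 — Eligible Proposal: [not a Class-R Alteration (section 1)? yes] AND [Licensed Use (section 2)? no] → not satisfied.
section 10 — Chargeable Scheme: [Eligible Project (section 6)? no] AND [Eligible Proposal (section 9)? no] → not satisfied.
section 7 — Reportable Project: [the proposal is not accompanied by an ecological survey? no] OR [the proposal includes on-site parking provision? no] → not satisfied.
section 4 — Class-E Development: [Reportable Project (section 7)? no] AND [proposed ridge height: 27 m ≥ 23.3 m? yes, so negated condition no] AND [the proposal has been the subject of statutory consultation? no] → not satisfied.
section 12 — Tier VI Use: [the proposal is accompanied by an ecological survey? yes] OR [the proposal has been the subject of statutory consultation? no] OR [the proposal retains the existing facade? no] → satisfied.
section 5 — Senior Project: [Class-E Development (section 4)? no] AND [not a Tier VI Use (section 12)? no] → not satisfied.
section 3 — Registered Use: Chargeable Scheme (section 10)? no; the proposal involves no demolition of a listed structure? no; not a Senior Project (section 5)? yes — 1 of 3 hold (need ≥2) → not satisfied.

No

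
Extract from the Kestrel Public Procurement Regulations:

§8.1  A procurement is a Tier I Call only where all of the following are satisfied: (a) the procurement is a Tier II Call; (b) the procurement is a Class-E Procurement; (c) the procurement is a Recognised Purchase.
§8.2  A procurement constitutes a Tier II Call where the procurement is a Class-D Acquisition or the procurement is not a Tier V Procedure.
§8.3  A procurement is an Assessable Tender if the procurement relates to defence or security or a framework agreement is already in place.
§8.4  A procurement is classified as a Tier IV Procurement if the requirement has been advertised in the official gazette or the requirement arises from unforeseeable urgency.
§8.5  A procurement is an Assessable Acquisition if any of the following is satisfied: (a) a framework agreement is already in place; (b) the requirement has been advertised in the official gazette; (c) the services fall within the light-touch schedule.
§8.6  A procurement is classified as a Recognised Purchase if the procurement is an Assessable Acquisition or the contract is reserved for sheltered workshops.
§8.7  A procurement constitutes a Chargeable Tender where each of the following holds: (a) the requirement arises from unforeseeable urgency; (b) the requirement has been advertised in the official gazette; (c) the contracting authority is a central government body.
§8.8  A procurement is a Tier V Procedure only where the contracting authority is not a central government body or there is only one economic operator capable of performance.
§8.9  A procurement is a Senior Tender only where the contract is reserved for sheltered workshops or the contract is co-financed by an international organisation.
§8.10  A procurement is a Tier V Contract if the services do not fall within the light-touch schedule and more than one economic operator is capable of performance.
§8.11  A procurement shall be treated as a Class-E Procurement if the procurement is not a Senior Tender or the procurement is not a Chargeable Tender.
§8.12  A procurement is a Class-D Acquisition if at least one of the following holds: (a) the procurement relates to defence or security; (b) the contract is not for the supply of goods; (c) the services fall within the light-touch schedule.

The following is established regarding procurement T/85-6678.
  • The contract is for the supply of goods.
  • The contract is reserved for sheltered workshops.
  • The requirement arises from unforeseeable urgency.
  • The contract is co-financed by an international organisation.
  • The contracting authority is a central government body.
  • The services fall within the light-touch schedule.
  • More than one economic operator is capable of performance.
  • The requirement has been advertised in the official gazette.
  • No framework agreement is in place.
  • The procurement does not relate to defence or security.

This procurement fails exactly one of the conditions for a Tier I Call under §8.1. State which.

Class-E Procurement

§8.12 — Class-D Acquisition: [the procurement relates to defence or security? no] OR [the contract is not for the supply of goods? no] OR [the services fall within the light-touch schedule? yes] → satisfied.
§8.8 — Tier V Procedure: [the contracting authority is not a central government body? no] OR [there is only one economic operator capable of performance? no] → not satisfied.
§8.2 — Tier II Call: [Class-D Acquisition (§8.12)? yes] OR [not a Tier V Procedure (§8.8)? yes] → satisfied.
§8.9 — Senior Tender: [the contract is reserved for sheltered workshops? yes] OR [the contract is co-financed by an international organisation? yes] → satisfied.
§8.7 — Chargeable Tender: [the requirement arises from unforeseeable urgency? yes] AND [the requirement has been advertised in the official gazette? yes] AND [the contracting authority is a central government body? yes] → satisfied.
§8.11 — Class-E Procurement: [not a Senior Tender (§8.9)? no] OR [not a Chargeable Tender (§8.7)? no] → not satisfied.
§8.5 — Assessable Acquisition: [a framework agreement is already in place? no] OR [the requirement has been advertised in the official gazette? yes] OR [the services fall within the light-touch schedule? yes] → satisfied.
§8.6 — Recognised Purchase: [Assessable Acquisition (§8.5)? yes] OR [the contract is reserved for sheltered workshops? yes] → satisfied.
§8.1 — Tier I Call: [Tier II Call (§8.2)? yes] AND [Class-E Procurement (§8.11)? no] AND [Recognised Purchase (§8.6)? yes] → not satisfied.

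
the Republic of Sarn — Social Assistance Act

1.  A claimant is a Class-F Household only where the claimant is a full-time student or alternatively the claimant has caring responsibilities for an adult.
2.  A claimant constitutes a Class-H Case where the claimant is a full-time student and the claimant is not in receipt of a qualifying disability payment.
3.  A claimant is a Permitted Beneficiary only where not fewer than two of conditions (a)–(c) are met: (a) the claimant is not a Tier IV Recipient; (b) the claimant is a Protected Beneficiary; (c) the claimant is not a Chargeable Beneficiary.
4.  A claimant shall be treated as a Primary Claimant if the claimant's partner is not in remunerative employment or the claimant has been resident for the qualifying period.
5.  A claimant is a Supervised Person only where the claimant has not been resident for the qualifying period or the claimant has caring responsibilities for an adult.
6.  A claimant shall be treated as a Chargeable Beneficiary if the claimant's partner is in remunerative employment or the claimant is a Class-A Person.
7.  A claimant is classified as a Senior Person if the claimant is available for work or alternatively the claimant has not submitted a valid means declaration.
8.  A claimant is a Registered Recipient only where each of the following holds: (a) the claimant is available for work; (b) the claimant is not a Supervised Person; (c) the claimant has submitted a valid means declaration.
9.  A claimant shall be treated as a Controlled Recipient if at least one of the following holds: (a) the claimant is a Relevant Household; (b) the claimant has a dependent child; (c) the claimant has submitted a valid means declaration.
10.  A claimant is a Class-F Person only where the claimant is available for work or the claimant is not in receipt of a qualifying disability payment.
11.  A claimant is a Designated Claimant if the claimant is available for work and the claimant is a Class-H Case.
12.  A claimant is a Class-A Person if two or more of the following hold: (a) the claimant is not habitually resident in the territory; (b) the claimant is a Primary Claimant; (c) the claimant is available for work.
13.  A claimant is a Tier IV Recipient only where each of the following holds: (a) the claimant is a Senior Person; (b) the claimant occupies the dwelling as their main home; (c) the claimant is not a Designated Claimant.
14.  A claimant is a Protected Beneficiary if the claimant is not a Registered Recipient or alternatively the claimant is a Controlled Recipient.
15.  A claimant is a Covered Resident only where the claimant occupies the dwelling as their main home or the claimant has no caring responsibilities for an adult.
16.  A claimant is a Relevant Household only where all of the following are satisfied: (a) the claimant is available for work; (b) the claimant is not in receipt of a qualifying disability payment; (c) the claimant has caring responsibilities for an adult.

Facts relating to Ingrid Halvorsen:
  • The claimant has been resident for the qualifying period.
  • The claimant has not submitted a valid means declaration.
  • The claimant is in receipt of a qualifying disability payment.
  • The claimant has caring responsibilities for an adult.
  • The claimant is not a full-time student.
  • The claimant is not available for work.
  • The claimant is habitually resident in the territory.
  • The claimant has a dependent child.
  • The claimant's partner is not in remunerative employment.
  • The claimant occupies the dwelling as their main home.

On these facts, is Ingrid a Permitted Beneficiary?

paragraph 7 — Senior Person: [the claimant is available for work? no] OR [the claimant has not submitted a valid means declaration? yes] → satisfied.
paragraph 2 — Class-H Case: [the claimant is a full-time student? no] AND [the claimant is not in receipt of a qualifying disability payment? no] → not satisfied.
paragraph 11 — Designated Claimant: [the claimant is available for work? no] AND [Class-H Case (paragraph 2)? no] → not satisfied.
paragraph 13 — Tier IV Recipient: [Senior Person (paragraph 7)? yes] AND [the claimant occupies the dwelling as their main home? yes] AND [not a Designated Claimant (paragraph 11)? yes] → satisfied.
paragraph 5 — Supervised Person: [the claimant has not been resident for the qualifying period? no] OR [the claimant has caring responsibilities for an adult? yes] → satisfied.
paragraph 8 — Registered Recipient: [the claimant is available for work? no] AND [not a Supervised Person (paragraph 5)? no] AND [the claimant has submitted a valid means declaration? no] → not satisfied.
paragraph 16 — Relevant Household: [the claimant is available for work? no] AND [the claimant is not in receipt of a qualifying disability payment? no] AND [the claimant has caring responsibilities for an adult? yes] → not satisfied.
paragraph 9 — Controlled Recipient: [Relevant Household (paragraph 16)? no] OR [the claimant has a dependent child? yes] OR [the claimant has submitted a valid means declaration? no] → satisfied.
paragraph 14 — Protected Beneficiary: [not a Registered Recipient (paragraph 8)? yes] OR [Controlled Recipient (paragraph 9)? yes] → satisfied.
paragraph 4 — Primary Claimant: [the claimant's partner is not in remunerative employment? yes] OR [the claimant has been resident for the qualifying period? yes] → satisfied.
paragraph 12 — Class-A Person: the claimant is not habitually resident in the territory? no; Primary Claimant (paragraph 4)? yes; the claimant is available for work? no — 1 of 3 hold (need ≥2) → not satisfied.
paragraph 6 — Chargeable Beneficiary: [the claimant's partner is in remunerative employment? no] OR [Class-A Person (paragraph 12)? no] → not satisfied.
paragraph 3 — Permitted Beneficiary: not a Tier IV Recipient (paragraph 13)? no; Protected Beneficiary (paragraph 14)? yes; not a Chargeable Beneficiary (paragraph 6)? yes — 2 of 3 hold (need ≥2) → satisfied.

Yes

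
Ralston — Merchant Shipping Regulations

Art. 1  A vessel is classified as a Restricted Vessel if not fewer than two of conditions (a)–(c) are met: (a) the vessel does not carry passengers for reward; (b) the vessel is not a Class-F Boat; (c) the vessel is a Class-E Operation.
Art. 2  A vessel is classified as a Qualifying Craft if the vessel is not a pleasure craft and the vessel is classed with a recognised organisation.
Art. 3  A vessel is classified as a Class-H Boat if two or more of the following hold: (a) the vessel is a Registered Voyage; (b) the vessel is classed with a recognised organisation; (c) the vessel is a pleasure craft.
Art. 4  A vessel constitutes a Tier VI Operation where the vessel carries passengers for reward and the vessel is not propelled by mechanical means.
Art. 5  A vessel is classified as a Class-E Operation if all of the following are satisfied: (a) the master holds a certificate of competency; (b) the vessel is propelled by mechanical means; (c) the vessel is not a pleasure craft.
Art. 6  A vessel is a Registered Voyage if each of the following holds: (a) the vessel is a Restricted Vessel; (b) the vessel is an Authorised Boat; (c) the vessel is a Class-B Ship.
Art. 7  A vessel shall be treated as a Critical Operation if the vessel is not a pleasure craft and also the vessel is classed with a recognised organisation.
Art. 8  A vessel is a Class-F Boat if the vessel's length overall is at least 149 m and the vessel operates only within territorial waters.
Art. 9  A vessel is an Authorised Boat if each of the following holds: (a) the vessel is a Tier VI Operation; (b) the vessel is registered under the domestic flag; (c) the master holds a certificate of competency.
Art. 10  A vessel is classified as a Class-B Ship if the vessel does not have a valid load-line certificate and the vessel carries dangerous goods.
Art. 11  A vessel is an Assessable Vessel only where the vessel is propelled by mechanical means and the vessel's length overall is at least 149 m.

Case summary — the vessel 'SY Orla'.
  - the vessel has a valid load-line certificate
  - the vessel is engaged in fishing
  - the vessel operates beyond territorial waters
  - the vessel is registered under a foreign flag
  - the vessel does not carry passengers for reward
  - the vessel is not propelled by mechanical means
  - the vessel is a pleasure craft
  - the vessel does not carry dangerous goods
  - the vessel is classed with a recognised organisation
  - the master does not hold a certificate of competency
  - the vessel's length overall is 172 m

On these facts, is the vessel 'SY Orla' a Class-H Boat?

article 8 — Class-F Boat: [vessel's length overall: 172 m ≥ 149 m? yes] AND [the vessel operates only within territorial waters? no] → not satisfied.
article 5 — Class-E Operation: [the master holds a certificate of competency? no] AND [the vessel is propelled by mechanical means? no] AND [the vessel is not a pleasure craft? no] → not satisfied.
article 1 — Restricted Vessel: the vessel does not carry passengers for reward? yes; not a Class-F Boat (article 8)? yes; Class-E Operation (article 5)? no — 2 of 3 hold (need ≥2) → satisfied.
article 4 — Tier VI Operation: [the vessel carries passengers for reward? no] AND [the vessel is not propelled by mechanical means? yes] → not satisfied.
article 9 — Authorised Boat: [Tier VI Operation (article 4)? no] AND [the vessel is registered under the domestic flag? no] AND [the master holds a certificate of competency? no] → not satisfied.
article 10 — Class-B Ship: [the vessel does not have a valid load-line certificate? no] AND [the vessel carries dangerous goods? no] → not satisfied.
article 6 — Registered Voyage: [Restricted Vessel (article 1)? yes] AND [Authorised Boat (article 9)? no] AND [Class-B Ship (article 10)? no] → not satisfied.
article 3 — Class-H Boat: Registered Voyage (article 6)? no; the vessel is classed with a recognised organisation? yes; the vessel is a pleasure craft? yes — 2 of 3 hold (need ≥2) → satisfied.

Yes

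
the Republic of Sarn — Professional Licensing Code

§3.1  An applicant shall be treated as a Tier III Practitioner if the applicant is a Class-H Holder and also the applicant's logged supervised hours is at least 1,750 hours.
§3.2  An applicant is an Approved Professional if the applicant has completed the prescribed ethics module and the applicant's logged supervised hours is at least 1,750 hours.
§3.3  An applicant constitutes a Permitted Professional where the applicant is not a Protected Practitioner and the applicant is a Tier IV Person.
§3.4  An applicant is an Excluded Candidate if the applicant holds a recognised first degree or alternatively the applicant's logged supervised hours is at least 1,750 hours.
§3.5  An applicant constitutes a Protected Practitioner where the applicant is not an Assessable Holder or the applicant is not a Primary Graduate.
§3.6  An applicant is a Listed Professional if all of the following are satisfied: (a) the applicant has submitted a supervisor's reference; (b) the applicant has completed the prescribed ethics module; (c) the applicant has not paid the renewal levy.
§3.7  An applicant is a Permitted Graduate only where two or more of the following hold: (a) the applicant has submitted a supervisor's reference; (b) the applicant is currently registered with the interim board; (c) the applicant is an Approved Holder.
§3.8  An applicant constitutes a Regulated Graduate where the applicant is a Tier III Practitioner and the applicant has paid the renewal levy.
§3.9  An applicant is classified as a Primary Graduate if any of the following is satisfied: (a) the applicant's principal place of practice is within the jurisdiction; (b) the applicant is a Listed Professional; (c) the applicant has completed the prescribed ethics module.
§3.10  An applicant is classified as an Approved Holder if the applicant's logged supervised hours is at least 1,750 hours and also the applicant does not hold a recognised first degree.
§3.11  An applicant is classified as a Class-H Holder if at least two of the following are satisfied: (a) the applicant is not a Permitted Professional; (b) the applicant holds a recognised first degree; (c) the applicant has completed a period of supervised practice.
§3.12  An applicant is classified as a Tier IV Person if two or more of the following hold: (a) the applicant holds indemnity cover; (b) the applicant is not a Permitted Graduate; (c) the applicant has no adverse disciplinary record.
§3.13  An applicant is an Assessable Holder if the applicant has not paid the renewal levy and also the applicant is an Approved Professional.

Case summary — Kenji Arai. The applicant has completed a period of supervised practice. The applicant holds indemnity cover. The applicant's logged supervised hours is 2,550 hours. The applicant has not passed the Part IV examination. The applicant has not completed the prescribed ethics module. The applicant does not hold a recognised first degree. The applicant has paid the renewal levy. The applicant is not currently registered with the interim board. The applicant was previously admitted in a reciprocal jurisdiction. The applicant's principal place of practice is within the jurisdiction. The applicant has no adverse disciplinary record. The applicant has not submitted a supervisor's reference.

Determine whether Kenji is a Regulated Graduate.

§3.2 — Approved Professional: [the applicant has completed the prescribed ethics module? no] AND [applicant's logged supervised hours: 2,550 hours ≥ 1,750 hours? yes] → not satisfied.
§3.13 — Assessable Holder: [the applicant has not paid the renewal levy? no] AND [Approved Professional (§3.2)? no] → not satisfied.
§3.6 — Listed Professional: [the applicant has submitted a supervisor's reference? no] AND [the applicant has completed the prescribed ethics module? no] AND [the applicant has not paid the renewal levy? no] → not satisfied.
§3.9 — Primary Graduate: [the applicant's principal place of practice is within the jurisdiction? yes] OR [Listed Professional (§3.6)? no] OR [the applicant has completed the prescribed ethics module? no] → satisfied.
§3.5 — Protected Practitioner: [not an Assessable Holder (§3.13)? yes] OR [not a Primary Graduate (§3.9)? no] → satisfied.
§3.10 — Approved Holder: [applicant's logged supervised hours: 2,550 hours ≥ 1,750 hours? yes] AND [the applicant does not hold a recognised first degree? yes] → satisfied.
§3.7 — Permitted Graduate: the applicant has submitted a supervisor's reference? no; the applicant is currently registered with the interim board? no; Approved Holder (§3.10)? yes — 1 of 3 hold (need ≥2) → not satisfied.
§3.12 — Tier IV Person: the applicant holds indemnity cover? yes; not a Permitted Graduate (§3.7)? yes; the applicant has no adverse disciplinary record? yes — 3 of 3 hold (need ≥2) → satisfied.
§3.3 — Permitted Professional: [not a Protected Practitioner (§3.5)? no] AND [Tier IV Person (§3.12)? yes] → not satisfied.
§3.11 — Class-H Holder: not a Permitted Professional (§3.3)? yes; the applicant holds a recognised first degree? no; the applicant has completed a period of supervised practice? yes — 2 of 3 hold (need ≥2) → satisfied.
§3.1 — Tier III Practitioner: [Class-H Holder (§3.11)? yes] AND [applicant's logged supervised hours: 2,550 hours ≥ 1,750 hours? yes] → satisfied.
§3.8 — Regulated Graduate: [Tier III Practitioner (§3.1)? yes] AND [the applicant has paid the renewal levy? yes] → satisfied.

Yes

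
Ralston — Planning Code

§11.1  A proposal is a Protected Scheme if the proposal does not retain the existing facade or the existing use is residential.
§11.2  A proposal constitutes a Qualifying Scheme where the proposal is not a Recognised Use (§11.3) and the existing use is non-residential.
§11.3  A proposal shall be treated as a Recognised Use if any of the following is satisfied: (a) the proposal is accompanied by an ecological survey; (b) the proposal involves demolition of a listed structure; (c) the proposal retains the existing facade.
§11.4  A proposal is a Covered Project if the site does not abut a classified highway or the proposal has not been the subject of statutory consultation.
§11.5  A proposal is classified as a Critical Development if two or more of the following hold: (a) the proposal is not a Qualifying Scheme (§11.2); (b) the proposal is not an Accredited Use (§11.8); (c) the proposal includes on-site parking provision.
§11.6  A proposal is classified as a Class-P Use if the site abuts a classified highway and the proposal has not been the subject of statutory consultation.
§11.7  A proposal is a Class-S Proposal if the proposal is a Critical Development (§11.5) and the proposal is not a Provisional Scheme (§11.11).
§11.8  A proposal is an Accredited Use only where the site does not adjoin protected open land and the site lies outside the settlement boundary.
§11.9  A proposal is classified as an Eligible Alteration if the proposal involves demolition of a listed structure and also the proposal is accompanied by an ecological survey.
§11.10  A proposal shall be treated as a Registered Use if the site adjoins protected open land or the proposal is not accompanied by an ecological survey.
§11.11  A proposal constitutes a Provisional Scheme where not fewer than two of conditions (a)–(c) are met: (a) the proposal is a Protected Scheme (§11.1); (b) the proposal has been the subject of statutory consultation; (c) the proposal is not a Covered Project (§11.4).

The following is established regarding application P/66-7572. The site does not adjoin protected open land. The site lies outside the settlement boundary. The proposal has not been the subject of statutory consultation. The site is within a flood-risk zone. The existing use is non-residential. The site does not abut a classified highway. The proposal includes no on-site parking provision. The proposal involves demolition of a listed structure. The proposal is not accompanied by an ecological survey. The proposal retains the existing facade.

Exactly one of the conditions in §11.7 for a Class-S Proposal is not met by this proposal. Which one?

Under §11.3: the proposal is accompanied by an ecological survey? no; or the proposal involves demolition of a listed structure? yes; or the proposal retains the existing facade? yes. So the proposal is a Recognised Use.
Under §11.2: not a Recognised Use (§11.3)? no; and the existing use is non-residential? yes. So the proposal is not a Qualifying Scheme.
Under §11.8: the site does not adjoin protected open land? yes; and the site lies outside the settlement boundary? yes. So the proposal is an Accredited Use.
Under §11.5: not a Qualifying Scheme (§11.2)? yes; not an Accredited Use (§11.8)? no; the proposal includes on-site parking provision? no — 1 of 3 hold (need ≥2) → not satisfied.
Under §11.1: the proposal does not retain the existing facade? no; or the existing use is residential? no. So the proposal is not a Protected Scheme.
Under §11.4: the site does not abut a classified highway? yes; or the proposal has not been the subject of statutory consultation? yes. So the proposal is a Covered Project.
Under §11.11: Protected Scheme (§11.1)? no; the proposal has been the subject of statutory consultation? no; not a Covered Project (§11.4)? no — 0 of 3 hold (need ≥2) → not satisfied.
Under §11.7: Critical Development (§11.5)? no; and not a Provisional Scheme (§11.11)? yes. So the proposal is not a Class-S Proposal.

Critical Development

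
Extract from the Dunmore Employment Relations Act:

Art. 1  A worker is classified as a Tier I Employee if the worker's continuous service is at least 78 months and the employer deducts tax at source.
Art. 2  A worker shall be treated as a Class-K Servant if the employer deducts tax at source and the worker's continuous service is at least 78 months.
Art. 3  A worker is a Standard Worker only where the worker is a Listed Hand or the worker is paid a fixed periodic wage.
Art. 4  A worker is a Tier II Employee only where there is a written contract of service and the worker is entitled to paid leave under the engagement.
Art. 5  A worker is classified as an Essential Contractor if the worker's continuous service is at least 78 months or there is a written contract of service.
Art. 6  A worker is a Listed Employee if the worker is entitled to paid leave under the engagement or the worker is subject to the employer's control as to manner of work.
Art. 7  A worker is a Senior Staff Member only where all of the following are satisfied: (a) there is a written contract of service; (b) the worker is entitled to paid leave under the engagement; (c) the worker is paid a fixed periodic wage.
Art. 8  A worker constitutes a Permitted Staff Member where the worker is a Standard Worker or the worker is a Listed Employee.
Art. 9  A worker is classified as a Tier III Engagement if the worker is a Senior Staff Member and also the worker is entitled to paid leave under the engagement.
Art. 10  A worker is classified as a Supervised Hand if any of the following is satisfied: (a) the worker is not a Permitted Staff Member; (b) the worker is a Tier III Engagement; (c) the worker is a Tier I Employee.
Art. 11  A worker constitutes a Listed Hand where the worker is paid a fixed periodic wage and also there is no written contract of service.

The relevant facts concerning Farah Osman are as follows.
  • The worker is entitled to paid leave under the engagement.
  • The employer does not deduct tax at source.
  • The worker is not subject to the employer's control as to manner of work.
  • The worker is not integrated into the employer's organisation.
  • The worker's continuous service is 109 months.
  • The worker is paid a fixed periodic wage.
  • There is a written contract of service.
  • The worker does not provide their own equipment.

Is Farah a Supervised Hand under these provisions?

article 11 — Listed Hand: [the worker is paid a fixed periodic wage? yes] AND [there is no written contract of service? no] → not satisfied.
article 3 — Standard Worker: [Listed Hand (article 11)? no] OR [the worker is paid a fixed periodic wage? yes] → satisfied.
article 6 — Listed Employee: [the worker is entitled to paid leave under the engagement? yes] OR [the worker is subject to the employer's control as to manner of work? no] → satisfied.
article 8 — Permitted Staff Member: [Standard Worker (article 3)? yes] OR [Listed Employee (article 6)? yes] → satisfied.
article 7 — Senior Staff Member: [there is a written contract of service? yes] AND [the worker is entitled to paid leave under the engagement? yes] AND [the worker is paid a fixed periodic wage? yes] → satisfied.
article 9 — Tier III Engagement: [Senior Staff Member (article 7)? yes] AND [the worker is entitled to paid leave under the engagement? yes] → satisfied.
article 1 — Tier I Employee: [worker's continuous service: 109 months ≥ 78 months? yes] AND [the employer deducts tax at source? no] → not satisfied.
article 10 — Supervised Hand: [not a Permitted Staff Member (article 8)? no] OR [Tier III Engagement (article 9)? yes] OR [Tier I Employee (article 1)? no] → satisfied.

Yes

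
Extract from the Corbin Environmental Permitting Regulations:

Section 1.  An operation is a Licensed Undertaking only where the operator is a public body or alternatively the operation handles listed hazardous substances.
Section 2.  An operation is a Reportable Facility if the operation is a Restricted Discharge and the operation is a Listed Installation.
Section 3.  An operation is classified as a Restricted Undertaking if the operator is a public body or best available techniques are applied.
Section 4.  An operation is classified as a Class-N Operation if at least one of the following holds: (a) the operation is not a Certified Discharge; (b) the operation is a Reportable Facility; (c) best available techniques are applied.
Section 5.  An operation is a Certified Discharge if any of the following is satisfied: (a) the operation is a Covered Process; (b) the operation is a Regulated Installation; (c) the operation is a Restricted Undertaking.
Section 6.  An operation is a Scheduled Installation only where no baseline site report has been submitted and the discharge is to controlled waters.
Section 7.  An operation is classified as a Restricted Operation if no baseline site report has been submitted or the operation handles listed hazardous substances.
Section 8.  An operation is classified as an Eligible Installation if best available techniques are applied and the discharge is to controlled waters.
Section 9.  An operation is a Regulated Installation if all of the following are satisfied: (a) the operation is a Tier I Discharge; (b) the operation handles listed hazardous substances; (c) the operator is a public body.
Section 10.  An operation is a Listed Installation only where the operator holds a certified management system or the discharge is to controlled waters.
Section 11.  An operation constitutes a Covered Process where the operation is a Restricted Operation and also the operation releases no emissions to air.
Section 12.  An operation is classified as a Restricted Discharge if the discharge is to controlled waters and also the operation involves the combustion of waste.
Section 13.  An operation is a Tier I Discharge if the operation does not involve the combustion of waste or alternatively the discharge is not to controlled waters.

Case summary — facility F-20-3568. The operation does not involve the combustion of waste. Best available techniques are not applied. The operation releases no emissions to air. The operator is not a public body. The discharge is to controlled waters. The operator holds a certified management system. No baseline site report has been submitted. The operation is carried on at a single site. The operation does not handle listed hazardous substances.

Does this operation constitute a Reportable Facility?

No

section 12 — Restricted Discharge: [the discharge is to controlled waters? yes] AND [the operation involves the combustion of waste? no] → not satisfied.
section 10 — Listed Installation: [the operator holds a certified management system? yes] OR [the discharge is to controlled waters? yes] → satisfied.
section 2 — Reportable Facility: [Restricted Discharge (section 12)? no] AND [Listed Installation (section 10)? yes] → not satisfied.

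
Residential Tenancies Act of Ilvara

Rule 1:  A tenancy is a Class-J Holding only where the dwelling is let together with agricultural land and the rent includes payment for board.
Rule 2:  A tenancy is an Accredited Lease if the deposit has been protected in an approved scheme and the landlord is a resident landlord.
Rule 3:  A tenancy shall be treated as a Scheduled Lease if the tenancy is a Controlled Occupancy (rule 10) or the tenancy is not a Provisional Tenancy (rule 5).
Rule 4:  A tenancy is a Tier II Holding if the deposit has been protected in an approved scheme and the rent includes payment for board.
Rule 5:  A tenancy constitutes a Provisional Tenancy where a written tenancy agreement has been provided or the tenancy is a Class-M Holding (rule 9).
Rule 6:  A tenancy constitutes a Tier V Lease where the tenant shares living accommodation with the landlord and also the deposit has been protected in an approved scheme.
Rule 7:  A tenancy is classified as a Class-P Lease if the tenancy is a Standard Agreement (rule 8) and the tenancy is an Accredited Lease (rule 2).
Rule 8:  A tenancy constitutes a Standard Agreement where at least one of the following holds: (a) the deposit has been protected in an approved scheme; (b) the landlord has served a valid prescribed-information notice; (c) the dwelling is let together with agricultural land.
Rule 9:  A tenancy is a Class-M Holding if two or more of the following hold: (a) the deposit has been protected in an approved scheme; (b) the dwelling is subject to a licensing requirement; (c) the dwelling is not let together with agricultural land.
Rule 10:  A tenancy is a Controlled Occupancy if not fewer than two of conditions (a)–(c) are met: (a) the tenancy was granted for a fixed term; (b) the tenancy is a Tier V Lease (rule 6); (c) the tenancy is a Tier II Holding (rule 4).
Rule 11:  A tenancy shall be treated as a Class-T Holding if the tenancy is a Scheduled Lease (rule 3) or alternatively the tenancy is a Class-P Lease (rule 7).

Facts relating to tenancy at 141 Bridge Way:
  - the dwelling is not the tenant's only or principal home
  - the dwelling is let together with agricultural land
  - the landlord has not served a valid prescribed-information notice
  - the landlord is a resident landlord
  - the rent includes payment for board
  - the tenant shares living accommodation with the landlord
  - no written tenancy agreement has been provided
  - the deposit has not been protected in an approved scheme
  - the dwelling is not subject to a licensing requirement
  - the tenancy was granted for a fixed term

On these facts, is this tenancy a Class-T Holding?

Yes

rule 6 — Tier V Lease: [the tenant shares living accommodation with the landlord? yes] AND [the deposit has been protected in an approved scheme? no] → not satisfied.
rule 4 — Tier II Holding: [the deposit has been protected in an approved scheme? no] AND [the rent includes payment for board? yes] → not satisfied.
rule 10 — Controlled Occupancy: the tenancy was granted for a fixed term? yes; Tier V Lease (rule 6)? no; Tier II Holding (rule 4)? no — 1 of 3 hold (need ≥2) → not satisfied.
rule 9 — Class-M Holding: the deposit has been protected in an approved scheme? no; the dwelling is subject to a licensing requirement? no; the dwelling is not let together with agricultural land? no — 0 of 3 hold (need ≥2) → not satisfied.
rule 5 — Provisional Tenancy: [a written tenancy agreement has been provided? no] OR [Class-M Holding (rule 9)? no] → not satisfied.
rule 3 — Scheduled Lease: [Controlled Occupancy (rule 10)? no] OR [not a Provisional Tenancy (rule 5)? yes] → satisfied.
rule 8 — Standard Agreement: [the deposit has been protected in an approved scheme? no] OR [the landlord has served a valid prescribed-information notice? no] OR [the dwelling is let together with agricultural land? yes] → satisfied.
rule 2 — Accredited Lease: [the deposit has been protected in an approved scheme? no] AND [the landlord is a resident landlord? yes] → not satisfied.
rule 7 — Class-P Lease: [Standard Agreement (rule 8)? yes] AND [Accredited Lease (rule 2)? no] → not satisfied.
rule 11 — Class-T Holding: [Scheduled Lease (rule 3)? yes] OR [Class-P Lease (rule 7)? no] → satisfied.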